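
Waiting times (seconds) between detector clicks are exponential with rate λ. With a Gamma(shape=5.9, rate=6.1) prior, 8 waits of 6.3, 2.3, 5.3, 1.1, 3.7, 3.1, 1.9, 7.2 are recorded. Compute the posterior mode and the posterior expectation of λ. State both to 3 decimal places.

posterior mode = 0.349, posterior expectation = 0.376

Σ times = 30.9. Posterior: Gamma(shape = 5.9+8 = 13.9, rate = 6.1+30.9 = 37.0).
Mode = (α−1)/β = 12.9/37.0 = 0.349.
Mean = α/β = 13.9/37.0 = 0.376.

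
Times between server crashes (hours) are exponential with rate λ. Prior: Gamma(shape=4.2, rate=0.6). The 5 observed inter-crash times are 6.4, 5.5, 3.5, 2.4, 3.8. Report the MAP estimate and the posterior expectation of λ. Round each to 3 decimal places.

Σ times = 21.6. Posterior: Gamma(shape = 4.2+5 = 9.2, rate = 0.6+21.6 = 22.2).
Mode = (α−1)/β = 8.2/22.2 = 0.369.
Mean = α/β = 9.2/22.2 = 0.414.

MAP = 0.369, posterior mean = 0.414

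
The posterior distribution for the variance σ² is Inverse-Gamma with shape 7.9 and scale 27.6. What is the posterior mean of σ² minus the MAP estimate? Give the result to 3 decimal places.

0.899

Mode = β/(α+1) = 27.6/8.9 = 3.101.
Mean = β/(α−1) = 27.6/6.9 = 4.000.
Difference = 4.000 − 3.101 = 0.899.
The mean is pulled above the mode by the posterior's right skew.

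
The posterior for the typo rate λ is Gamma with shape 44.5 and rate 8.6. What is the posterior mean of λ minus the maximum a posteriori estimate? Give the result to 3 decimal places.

Mode = (α−1)/β = 43.5/8.6 = 5.058.
Mean = α/β = 44.5/8.6 = 5.174.
Difference = 5.174 − 5.058 = 0.116.

0.116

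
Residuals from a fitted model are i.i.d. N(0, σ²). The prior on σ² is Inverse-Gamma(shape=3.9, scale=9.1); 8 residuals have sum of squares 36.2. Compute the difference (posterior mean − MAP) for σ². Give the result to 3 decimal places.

Posterior: Inverse-Gamma(shape = 3.9+8/2 = 7.9, scale = 9.1+36.2/2 = 27.2).
Mode = β/(α+1) = 27.2/8.9 = 3.056.
Mean = β/(α−1) = 27.2/6.9 = 3.942.
Difference = 3.942 − 3.056 = 0.886.
Right-skewed posterior ⇒ mode < mean.

0.886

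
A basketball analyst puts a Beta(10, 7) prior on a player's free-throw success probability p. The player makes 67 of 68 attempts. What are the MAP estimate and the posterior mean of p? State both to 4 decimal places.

p_MAP = 0.9157, E[p|data] = 0.9059

Posterior: Beta(10+67, 7+1) = Beta(77, 8).
Mode = (77−1)/(77+8−2) = 76/83 = 0.9157.
Mean = 77/(77+8) = 77/85 = 0.9059.
Mode > mean: the posterior has a left tail.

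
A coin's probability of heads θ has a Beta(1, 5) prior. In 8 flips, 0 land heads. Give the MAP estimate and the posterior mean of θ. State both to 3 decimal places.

Posterior: Beta(1+0, 5+8) = Beta(1, 13).
Since α = 1 ≤ 1 and β > 1, the Beta density is monotone decreasing on [0,1]; the mode is at 0.
Mean = 1/(1+13) = 0.071.
The posterior is right-skewed, so the mean exceeds the mode.

MAP: 0.000. Posterior mean: 0.071.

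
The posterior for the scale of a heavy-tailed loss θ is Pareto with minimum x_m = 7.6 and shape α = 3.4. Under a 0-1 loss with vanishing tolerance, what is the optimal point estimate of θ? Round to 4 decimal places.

7.6000

The Pareto density is strictly decreasing on [x_m, ∞), so the mode is x_m = 7.6000.
Mean = α·x_m/(α−1) = 3.4·7.6/2.4 = 10.7667.
This is the posterior mode — the MAP estimate.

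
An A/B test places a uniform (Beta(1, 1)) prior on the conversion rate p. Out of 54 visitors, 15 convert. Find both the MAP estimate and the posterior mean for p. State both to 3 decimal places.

MAP = 0.278, posterior mean = 0.286

Posterior: Beta(1+15, 1+39) = Beta(16, 40).
Mode = (16−1)/(16+40−2) = 15/54 = 0.278.
With a flat prior the MAP equals the MLE, 15/54.
Mean = 16/(16+40) = 16/56 = 0.286.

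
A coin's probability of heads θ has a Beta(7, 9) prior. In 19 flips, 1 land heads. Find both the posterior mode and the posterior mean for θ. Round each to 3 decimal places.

Posterior: Beta(7+1, 9+18) = Beta(8, 27).
Mode = (8−1)/(8+27−2) = 7/33 = 0.212.
Mean = 8/(8+27) = 8/35 = 0.229.

MAP = 0.212, posterior mean = 0.229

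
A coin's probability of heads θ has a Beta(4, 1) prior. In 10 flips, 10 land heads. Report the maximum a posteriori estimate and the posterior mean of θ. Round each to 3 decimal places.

MAP = 1.000; posterior mean = 0.933

Posterior: Beta(4+10, 1+0) = Beta(14, 1).
Since β = 1 ≤ 1 and α > 1, the Beta density is monotone increasing on [0,1]; the mode is at 1.
Mean = 14/(14+1) = 0.933.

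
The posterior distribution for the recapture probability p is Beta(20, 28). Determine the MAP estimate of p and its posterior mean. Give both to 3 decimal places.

MAP = 0.413, posterior mean = 0.417

Mode = (20−1)/(20+28−2) = 19/46 = 0.413.
Mean = 20/(20+28) = 20/48 = 0.417.
The mean is pulled above the mode by the posterior's right skew.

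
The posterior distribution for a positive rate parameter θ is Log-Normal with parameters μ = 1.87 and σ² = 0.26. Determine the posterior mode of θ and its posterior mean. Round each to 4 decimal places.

MAP: 5.0028. Posterior mean: 7.3891.

Mode = exp(μ − σ²) = exp(1.61) = 5.0028.
Mean = exp(μ + σ²/2) = exp(2.000) = 7.3891.
The posterior is right-skewed, so the mean exceeds the mode.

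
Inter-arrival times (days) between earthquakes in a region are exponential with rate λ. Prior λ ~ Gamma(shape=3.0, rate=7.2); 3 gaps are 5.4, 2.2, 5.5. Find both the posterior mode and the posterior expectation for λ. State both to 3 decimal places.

Σ times = 13.1. Posterior: Gamma(shape = 3.0+3 = 6.0, rate = 7.2+13.1 = 20.3).
Mode = (α−1)/β = 5.0/20.3 = 0.246.
Mean = α/β = 6.0/20.3 = 0.296.

MAP = 0.246, posterior mean = 0.296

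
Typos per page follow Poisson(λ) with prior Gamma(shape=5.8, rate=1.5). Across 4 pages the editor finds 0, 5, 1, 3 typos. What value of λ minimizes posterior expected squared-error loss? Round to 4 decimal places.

2.6909

Σ counts = 9. Posterior: Gamma(shape = 5.8+9 = 14.8, rate = 1.5+4 = 5.5).
Mode = (α−1)/β = 13.8/5.5 = 2.5091.
Mean = α/β = 14.8/5.5 = 2.6909.
Squared-error loss ⇒ the optimal estimator is the posterior mean.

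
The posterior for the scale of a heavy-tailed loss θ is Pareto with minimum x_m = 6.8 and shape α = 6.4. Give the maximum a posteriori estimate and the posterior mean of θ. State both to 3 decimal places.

MAP = 6.800, posterior mean = 8.059

The Pareto density is strictly decreasing on [x_m, ∞), so the mode is x_m = 6.800.
Mean = α·x_m/(α−1) = 6.4·6.8/5.4 = 8.059.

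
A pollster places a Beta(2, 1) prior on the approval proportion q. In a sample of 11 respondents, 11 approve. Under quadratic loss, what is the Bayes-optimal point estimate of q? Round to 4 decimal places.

Posterior: Beta(2+11, 1+0) = Beta(13, 1).
Since β = 1 ≤ 1 and α > 1, the Beta density is monotone increasing on [0,1]; the mode is at 1.
Mean = 13/(13+1) = 0.9286.
Quadratic loss ⇒ the optimal estimator is the posterior mean.

0.9286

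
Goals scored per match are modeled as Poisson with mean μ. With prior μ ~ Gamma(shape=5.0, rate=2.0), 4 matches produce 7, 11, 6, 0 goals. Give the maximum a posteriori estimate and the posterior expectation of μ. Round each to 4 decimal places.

μ_MAP = 4.6667, E[μ|data] = 4.8333

Σ counts = 24. Posterior: Gamma(shape = 5.0+24 = 29.0, rate = 2.0+4 = 6.0).
Mode = (α−1)/β = 28.0/6.0 = 4.6667.
Mean = α/β = 29.0/6.0 = 4.8333.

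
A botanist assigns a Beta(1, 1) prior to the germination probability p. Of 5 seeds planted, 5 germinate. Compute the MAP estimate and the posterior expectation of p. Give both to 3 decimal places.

Posterior: Beta(1+5, 1+0) = Beta(6, 1).
Since β = 1 ≤ 1 and α > 1, the Beta density is monotone increasing on [0,1]; the mode is at 1.
Mean = 6/(6+1) = 0.857.

MAP = 1.000; posterior mean = 0.857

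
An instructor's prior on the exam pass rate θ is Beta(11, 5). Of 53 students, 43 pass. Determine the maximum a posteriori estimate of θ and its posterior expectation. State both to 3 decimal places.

MAP = 0.791; posterior mean = 0.783

Posterior: Beta(11+43, 5+10) = Beta(54, 15).
Mode = (54−1)/(54+15−2) = 53/67 = 0.791.
Mean = 54/(54+15) = 54/69 = 0.783.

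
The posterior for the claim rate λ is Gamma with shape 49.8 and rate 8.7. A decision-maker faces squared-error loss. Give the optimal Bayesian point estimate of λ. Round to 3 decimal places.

5.724

Mode = (α−1)/β = 48.8/8.7 = 5.609.
Mean = α/β = 49.8/8.7 = 5.724.
Squared-error loss ⇒ the optimal estimator is the posterior mean.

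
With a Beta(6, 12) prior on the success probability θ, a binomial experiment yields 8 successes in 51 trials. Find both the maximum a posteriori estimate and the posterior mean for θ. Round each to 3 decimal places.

MAP = 0.194; posterior mean = 0.203

Posterior: Beta(6+8, 12+43) = Beta(14, 55).
Mode = (14−1)/(14+55−2) = 13/67 = 0.194.
Mean = 14/(14+55) = 14/69 = 0.203.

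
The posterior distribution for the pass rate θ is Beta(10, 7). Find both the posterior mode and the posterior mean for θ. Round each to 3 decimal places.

MAP: 0.600. Posterior mean: 0.588.

Mode = (10−1)/(10+7−2) = 9/15 = 0.600.
Mean = 10/(10+7) = 10/17 = 0.588.
The posterior is left-skewed, so the mode exceeds the mean.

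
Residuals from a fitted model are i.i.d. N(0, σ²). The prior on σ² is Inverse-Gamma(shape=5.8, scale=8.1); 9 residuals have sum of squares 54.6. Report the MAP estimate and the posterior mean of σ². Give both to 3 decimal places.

Posterior: Inverse-Gamma(shape = 5.8+9/2 = 10.3, scale = 8.1+54.6/2 = 35.4).
Mode = β/(α+1) = 35.4/11.3 = 3.133.
Mean = β/(α−1) = 35.4/9.3 = 3.806.

MAP: 3.133. Posterior mean: 3.806.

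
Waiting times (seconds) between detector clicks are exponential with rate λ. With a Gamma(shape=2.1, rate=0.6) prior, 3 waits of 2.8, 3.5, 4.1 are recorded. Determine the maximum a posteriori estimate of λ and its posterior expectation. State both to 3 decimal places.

Σ times = 10.4. Posterior: Gamma(shape = 2.1+3 = 5.1, rate = 0.6+10.4 = 11.0).
Mode = (α−1)/β = 4.1/11.0 = 0.373.
Mean = α/β = 5.1/11.0 = 0.464.
The posterior is right-skewed, so the mean exceeds the mode.

MAP = 0.373; posterior mean = 0.464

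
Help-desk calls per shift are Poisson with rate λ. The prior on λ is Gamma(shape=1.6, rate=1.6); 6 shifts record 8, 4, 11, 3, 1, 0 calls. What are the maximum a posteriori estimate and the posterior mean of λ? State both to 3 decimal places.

λ_MAP = 3.632, E[λ|data] = 3.763

Σ counts = 27. Posterior: Gamma(shape = 1.6+27 = 28.6, rate = 1.6+6 = 7.6).
Mode = (α−1)/β = 27.6/7.6 = 3.632.
Mean = α/β = 28.6/7.6 = 3.763.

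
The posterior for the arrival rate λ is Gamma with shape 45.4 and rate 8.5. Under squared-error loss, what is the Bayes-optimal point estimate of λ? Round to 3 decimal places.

5.341

Mode = (α−1)/β = 44.4/8.5 = 5.224.
Mean = α/β = 45.4/8.5 = 5.341.
Squared-error loss ⇒ the optimal estimator is the posterior mean.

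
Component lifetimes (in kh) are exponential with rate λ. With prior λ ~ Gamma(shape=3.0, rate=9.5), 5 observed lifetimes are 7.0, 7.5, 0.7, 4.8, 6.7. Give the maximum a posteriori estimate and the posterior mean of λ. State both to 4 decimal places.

MAP = 0.1934; posterior mean = 0.2210

Σ times = 26.7. Posterior: Gamma(shape = 3.0+5 = 8.0, rate = 9.5+26.7 = 36.2).
Mode = (α−1)/β = 7.0/36.2 = 0.1934.
Mean = α/β = 8.0/36.2 = 0.2210.
Right-skewed posterior ⇒ mode < mean.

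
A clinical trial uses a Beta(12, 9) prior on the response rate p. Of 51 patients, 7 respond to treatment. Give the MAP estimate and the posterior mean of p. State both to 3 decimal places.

MAP: 0.257. Posterior mean: 0.264.

Posterior: Beta(12+7, 9+44) = Beta(19, 53).
Mode = (19−1)/(19+53−2) = 18/70 = 0.257.
Mean = 19/(19+53) = 19/72 = 0.264.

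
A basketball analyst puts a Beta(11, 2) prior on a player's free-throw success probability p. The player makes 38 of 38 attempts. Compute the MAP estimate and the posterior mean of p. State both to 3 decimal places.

Posterior: Beta(11+38, 2+0) = Beta(49, 2).
Mode = (49−1)/(49+2−2) = 48/49 = 0.980.
Mean = 49/(49+2) = 49/51 = 0.961.
Mode > mean: the posterior has a left tail.

p_MAP = 0.980, E[p|data] = 0.961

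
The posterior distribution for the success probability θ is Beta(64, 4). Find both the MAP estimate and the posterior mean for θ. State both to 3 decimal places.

θ_MAP = 0.955, E[θ|data] = 0.941

Mode = (64−1)/(64+4−2) = 63/66 = 0.955.
Mean = 64/(64+4) = 64/68 = 0.941.
Mode > mean: the posterior has a left tail.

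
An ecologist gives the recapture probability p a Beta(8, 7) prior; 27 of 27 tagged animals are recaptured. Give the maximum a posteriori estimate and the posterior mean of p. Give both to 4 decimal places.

Posterior: Beta(8+27, 7+0) = Beta(35, 7).
Mode = (35−1)/(35+7−2) = 34/40 = 0.8500.
Mean = 35/(35+7) = 35/42 = 0.8333.

p_MAP = 0.8500, E[p|data] = 0.8333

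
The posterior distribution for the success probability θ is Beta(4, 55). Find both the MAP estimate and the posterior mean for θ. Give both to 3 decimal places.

Mode = (4−1)/(4+55−2) = 3/57 = 0.053.
Mean = 4/(4+55) = 4/59 = 0.068.

MAP estimate = 0.053, posterior mean = 0.068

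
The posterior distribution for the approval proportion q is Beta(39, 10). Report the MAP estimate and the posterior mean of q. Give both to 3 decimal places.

Mode = (39−1)/(39+10−2) = 38/47 = 0.809.
Mean = 39/(39+10) = 39/49 = 0.796.
Mode > mean: the posterior has a left tail.

MAP = 0.809; posterior mean = 0.796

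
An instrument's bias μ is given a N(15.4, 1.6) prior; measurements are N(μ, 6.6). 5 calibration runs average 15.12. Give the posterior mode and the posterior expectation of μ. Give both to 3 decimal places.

Posterior for μ is Normal. Precision-weighted mean: (1/1.6·15.4 + 5/6.6·15.12) / (1/1.6 + 5/6.6) = 15.247.
A Normal posterior is symmetric, so mode = mean.

posterior mode = 15.247, posterior expectation = 15.247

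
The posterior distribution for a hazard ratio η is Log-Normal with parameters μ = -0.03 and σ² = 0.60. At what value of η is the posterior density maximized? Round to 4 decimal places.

0.5326

Mode = exp(μ − σ²) = exp(-0.63) = 0.5326.
Mean = exp(μ + σ²/2) = exp(0.270) = 1.3100.
This is the posterior mode — the MAP estimate.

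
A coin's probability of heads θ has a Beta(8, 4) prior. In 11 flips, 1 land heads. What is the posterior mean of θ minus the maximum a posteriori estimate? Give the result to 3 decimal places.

Posterior: Beta(8+1, 4+10) = Beta(9, 14).
Mode = (9−1)/(9+14−2) = 8/21 = 0.381.
Mean = 9/(9+14) = 9/23 = 0.391.
Difference = 0.391 − 0.381 = 0.010.

0.010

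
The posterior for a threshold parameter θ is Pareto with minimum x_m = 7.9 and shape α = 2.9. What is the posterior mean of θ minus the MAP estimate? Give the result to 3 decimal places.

4.158

The Pareto density is strictly decreasing on [x_m, ∞), so the mode is x_m = 7.900.
Mean = α·x_m/(α−1) = 2.9·7.9/1.9 = 12.058.
Difference = 12.058 − 7.900 = 4.158.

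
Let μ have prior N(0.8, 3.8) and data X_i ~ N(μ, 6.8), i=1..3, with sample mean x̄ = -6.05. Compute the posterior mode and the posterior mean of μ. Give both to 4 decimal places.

Posterior for μ is Normal. Precision-weighted mean: (1/3.8·0.8 + 3/6.8·-6.05) / (1/3.8 + 3/6.8) = -3.4907.
A Normal posterior is symmetric, so mode = mean.

posterior mode = -3.4907, posterior mean = -3.4907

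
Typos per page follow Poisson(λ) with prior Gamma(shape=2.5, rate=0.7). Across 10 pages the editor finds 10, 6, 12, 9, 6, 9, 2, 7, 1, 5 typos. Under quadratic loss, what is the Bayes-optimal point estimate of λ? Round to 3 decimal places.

6.495

Σ counts = 67. Posterior: Gamma(shape = 2.5+67 = 69.5, rate = 0.7+10 = 10.7).
Mode = (α−1)/β = 68.5/10.7 = 6.402.
Mean = α/β = 69.5/10.7 = 6.495.
Quadratic loss ⇒ the optimal estimator is the posterior mean.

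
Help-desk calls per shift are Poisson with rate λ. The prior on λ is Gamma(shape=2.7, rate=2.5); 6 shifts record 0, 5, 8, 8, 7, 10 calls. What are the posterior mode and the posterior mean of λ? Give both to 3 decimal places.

MAP = 4.671; posterior mean = 4.788

Σ counts = 38. Posterior: Gamma(shape = 2.7+38 = 40.7, rate = 2.5+6 = 8.5).
Mode = (α−1)/β = 39.7/8.5 = 4.671.
Mean = α/β = 40.7/8.5 = 4.788.
Mean > mode: the posterior has a right tail.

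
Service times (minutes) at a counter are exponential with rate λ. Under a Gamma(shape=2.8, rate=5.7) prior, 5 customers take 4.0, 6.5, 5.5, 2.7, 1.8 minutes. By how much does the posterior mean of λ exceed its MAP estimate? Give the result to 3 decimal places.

0.038

Σ times = 20.5. Posterior: Gamma(shape = 2.8+5 = 7.8, rate = 5.7+20.5 = 26.2).
Mode = (α−1)/β = 6.8/26.2 = 0.260.
Mean = α/β = 7.8/26.2 = 0.298.
Difference = 0.298 − 0.260 = 0.038.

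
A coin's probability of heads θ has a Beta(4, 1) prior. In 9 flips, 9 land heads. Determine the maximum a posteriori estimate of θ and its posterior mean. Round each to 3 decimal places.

Posterior: Beta(4+9, 1+0) = Beta(13, 1).
Since β = 1 ≤ 1 and α > 1, the Beta density is monotone increasing on [0,1]; the mode is at 1.
Mean = 13/(13+1) = 0.929.

MAP = 1.000, posterior mean = 0.929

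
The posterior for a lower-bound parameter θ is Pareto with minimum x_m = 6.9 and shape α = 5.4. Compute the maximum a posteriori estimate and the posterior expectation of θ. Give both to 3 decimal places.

The Pareto density is strictly decreasing on [x_m, ∞), so the mode is x_m = 6.900.
Mean = α·x_m/(α−1) = 5.4·6.9/4.4 = 8.468.
The posterior is right-skewed, so the mean exceeds the mode.

MAP = 6.900, posterior mean = 8.468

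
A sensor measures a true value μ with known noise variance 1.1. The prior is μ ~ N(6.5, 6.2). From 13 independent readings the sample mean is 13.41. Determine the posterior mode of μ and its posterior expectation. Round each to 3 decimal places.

Posterior for μ is Normal. Precision-weighted mean: (1/6.2·6.5 + 13/1.1·13.41) / (1/6.2 + 13/1.1) = 13.317.
A Normal posterior is symmetric, so mode = mean.

MAP = 13.317, posterior mean = 13.317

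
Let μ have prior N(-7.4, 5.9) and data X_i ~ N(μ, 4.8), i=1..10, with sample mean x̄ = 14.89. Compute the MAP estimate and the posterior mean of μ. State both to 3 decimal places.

Posterior for μ is Normal. Precision-weighted mean: (1/5.9·-7.4 + 10/4.8·14.89) / (1/5.9 + 10/4.8) = 13.213.
A Normal posterior is symmetric, so mode = mean.

μ_MAP = 13.213, E[μ|data] = 13.213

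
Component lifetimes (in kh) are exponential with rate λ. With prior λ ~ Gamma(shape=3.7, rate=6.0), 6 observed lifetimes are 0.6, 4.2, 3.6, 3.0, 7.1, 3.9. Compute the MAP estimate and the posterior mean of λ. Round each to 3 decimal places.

MAP = 0.306, posterior mean = 0.342

Σ times = 22.4. Posterior: Gamma(shape = 3.7+6 = 9.7, rate = 6.0+22.4 = 28.4).
Mode = (α−1)/β = 8.7/28.4 = 0.306.
Mean = α/β = 9.7/28.4 = 0.342.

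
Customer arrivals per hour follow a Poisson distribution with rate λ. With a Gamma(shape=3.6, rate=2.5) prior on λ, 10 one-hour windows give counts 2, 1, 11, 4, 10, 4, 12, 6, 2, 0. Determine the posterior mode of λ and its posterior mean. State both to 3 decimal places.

posterior mode = 4.368, posterior mean = 4.448

Σ counts = 52. Posterior: Gamma(shape = 3.6+52 = 55.6, rate = 2.5+10 = 12.5).
Mode = (α−1)/β = 54.6/12.5 = 4.368.
Mean = α/β = 55.6/12.5 = 4.448.
Mean > mode: the posterior has a right tail.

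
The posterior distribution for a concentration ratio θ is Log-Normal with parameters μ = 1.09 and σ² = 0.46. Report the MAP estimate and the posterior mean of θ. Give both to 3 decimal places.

MAP = 1.878, posterior mean = 3.743

Mode = exp(μ − σ²) = exp(0.63) = 1.878.
Mean = exp(μ + σ²/2) = exp(1.320) = 3.743.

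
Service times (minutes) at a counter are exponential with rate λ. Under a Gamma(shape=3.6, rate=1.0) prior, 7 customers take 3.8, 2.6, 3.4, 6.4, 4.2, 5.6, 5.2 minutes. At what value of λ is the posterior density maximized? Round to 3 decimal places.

Σ times = 31.2. Posterior: Gamma(shape = 3.6+7 = 10.6, rate = 1.0+31.2 = 32.2).
Mode = (α−1)/β = 9.6/32.2 = 0.298.
Mean = α/β = 10.6/32.2 = 0.329.
This is the posterior mode — the MAP estimate.

0.298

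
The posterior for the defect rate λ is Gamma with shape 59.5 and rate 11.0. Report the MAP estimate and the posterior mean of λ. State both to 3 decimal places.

Mode = (α−1)/β = 58.5/11.0 = 5.318.
Mean = α/β = 59.5/11.0 = 5.409.

MAP estimate = 5.318, posterior mean = 5.409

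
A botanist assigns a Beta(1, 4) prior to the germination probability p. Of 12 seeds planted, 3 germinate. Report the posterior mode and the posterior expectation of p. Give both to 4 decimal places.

Posterior: Beta(1+3, 4+9) = Beta(4, 13).
Mode = (4−1)/(4+13−2) = 3/15 = 0.2000.
Mean = 4/(4+13) = 4/17 = 0.2353.
Right-skewed posterior ⇒ mode < mean.

MAP: 0.2000. Posterior mean: 0.2353.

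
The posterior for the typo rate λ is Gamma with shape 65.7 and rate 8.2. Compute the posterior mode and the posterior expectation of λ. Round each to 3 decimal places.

λ_MAP = 7.890, E[λ|data] = 8.012

Mode = (α−1)/β = 64.7/8.2 = 7.890.
Mean = α/β = 65.7/8.2 = 8.012.
Right-skewed posterior ⇒ mode < mean.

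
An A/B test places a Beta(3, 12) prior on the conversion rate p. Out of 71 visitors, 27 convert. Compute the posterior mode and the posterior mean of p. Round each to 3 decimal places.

MAP = 0.345; posterior mean = 0.349

Posterior: Beta(3+27, 12+44) = Beta(30, 56).
Mode = (30−1)/(30+56−2) = 29/84 = 0.345.
Mean = 30/(30+56) = 30/86 = 0.349.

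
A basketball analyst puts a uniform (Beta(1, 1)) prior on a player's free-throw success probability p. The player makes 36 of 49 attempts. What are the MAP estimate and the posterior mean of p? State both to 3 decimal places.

Posterior: Beta(1+36, 1+13) = Beta(37, 14).
Mode = (37−1)/(37+14−2) = 36/49 = 0.735.
Mean = 37/(37+14) = 37/51 = 0.725.

MAP = 0.735; posterior mean = 0.725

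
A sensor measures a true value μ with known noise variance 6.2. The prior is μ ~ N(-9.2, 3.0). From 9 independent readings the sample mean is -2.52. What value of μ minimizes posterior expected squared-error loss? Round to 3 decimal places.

Posterior for μ is Normal. Precision-weighted mean: (1/3.0·-9.2 + 9/6.2·-2.52) / (1/3.0 + 9/6.2) = -3.767.
A Normal posterior is symmetric, so mode = mean.
Squared-error loss ⇒ the optimal estimator is the posterior mean.

-3.767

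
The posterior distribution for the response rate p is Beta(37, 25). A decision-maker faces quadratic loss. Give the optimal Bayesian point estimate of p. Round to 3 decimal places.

Mode = (37−1)/(37+25−2) = 36/60 = 0.600.
Mean = 37/(37+25) = 37/62 = 0.597.
Quadratic loss ⇒ the optimal estimator is the posterior mean.

0.597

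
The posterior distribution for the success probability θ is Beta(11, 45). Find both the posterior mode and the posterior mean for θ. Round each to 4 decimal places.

Mode = (11−1)/(11+45−2) = 10/54 = 0.1852.
Mean = 11/(11+45) = 11/56 = 0.1964.
Right-skewed posterior ⇒ mode < mean.

MAP = 0.1852; posterior mean = 0.1964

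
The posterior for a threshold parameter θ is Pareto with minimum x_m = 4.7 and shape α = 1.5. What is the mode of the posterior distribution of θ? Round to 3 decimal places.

The Pareto density is strictly decreasing on [x_m, ∞), so the mode is x_m = 4.700.
Mean = α·x_m/(α−1) = 1.5·4.7/0.5 = 14.100.
This is the posterior mode — the MAP estimate.

4.700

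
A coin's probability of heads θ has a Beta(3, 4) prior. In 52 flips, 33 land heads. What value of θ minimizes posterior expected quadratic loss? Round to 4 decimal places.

Posterior: Beta(3+33, 4+19) = Beta(36, 23).
Mode = (36−1)/(36+23−2) = 35/57 = 0.6140.
Mean = 36/(36+23) = 36/59 = 0.6102.
Quadratic loss ⇒ the optimal estimator is the posterior mean.

0.6102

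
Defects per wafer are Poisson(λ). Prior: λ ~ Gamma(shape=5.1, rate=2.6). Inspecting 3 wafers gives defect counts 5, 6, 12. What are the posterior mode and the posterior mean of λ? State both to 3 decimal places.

Σ counts = 23. Posterior: Gamma(shape = 5.1+23 = 28.1, rate = 2.6+3 = 5.6).
Mode = (α−1)/β = 27.1/5.6 = 4.839.
Mean = α/β = 28.1/5.6 = 5.018.
The posterior is right-skewed, so the mean exceeds the mode.

λ_MAP = 4.839, E[λ|data] = 5.018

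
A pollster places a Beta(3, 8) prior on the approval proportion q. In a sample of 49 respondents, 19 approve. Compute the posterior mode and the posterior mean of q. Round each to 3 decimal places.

Posterior: Beta(3+19, 8+30) = Beta(22, 38).
Mode = (22−1)/(22+38−2) = 21/58 = 0.362.
Mean = 22/(22+38) = 22/60 = 0.367.

posterior mode = 0.362, posterior mean = 0.367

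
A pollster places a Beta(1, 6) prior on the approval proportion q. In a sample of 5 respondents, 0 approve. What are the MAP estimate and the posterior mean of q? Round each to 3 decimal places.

Posterior: Beta(1+0, 6+5) = Beta(1, 11).
Since α = 1 ≤ 1 and β > 1, the Beta density is monotone decreasing on [0,1]; the mode is at 0.
Mean = 1/(1+11) = 0.083.

MAP estimate = 0.000, posterior mean = 0.083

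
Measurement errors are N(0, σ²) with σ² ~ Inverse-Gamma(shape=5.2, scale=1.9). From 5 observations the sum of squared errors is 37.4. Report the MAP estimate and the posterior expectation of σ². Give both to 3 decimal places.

Posterior: Inverse-Gamma(shape = 5.2+5/2 = 7.7, scale = 1.9+37.4/2 = 20.6).
Mode = β/(α+1) = 20.6/8.7 = 2.368.
Mean = β/(α−1) = 20.6/6.7 = 3.075.

σ²_MAP = 2.368, E[σ²|data] = 3.075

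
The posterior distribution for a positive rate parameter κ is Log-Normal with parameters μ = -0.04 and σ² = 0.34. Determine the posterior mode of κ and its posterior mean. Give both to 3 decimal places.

Mode = exp(μ − σ²) = exp(-0.38) = 0.684.
Mean = exp(μ + σ²/2) = exp(0.130) = 1.139.
Mean > mode: the posterior has a right tail.

κ_MAP = 0.684, E[κ|data] = 1.139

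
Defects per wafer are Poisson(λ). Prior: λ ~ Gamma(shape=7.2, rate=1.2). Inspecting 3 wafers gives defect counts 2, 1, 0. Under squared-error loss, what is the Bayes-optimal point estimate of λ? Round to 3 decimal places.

Σ counts = 3. Posterior: Gamma(shape = 7.2+3 = 10.2, rate = 1.2+3 = 4.2).
Mode = (α−1)/β = 9.2/4.2 = 2.190.
Mean = α/β = 10.2/4.2 = 2.429.
Squared-error loss ⇒ the optimal estimator is the posterior mean.

2.429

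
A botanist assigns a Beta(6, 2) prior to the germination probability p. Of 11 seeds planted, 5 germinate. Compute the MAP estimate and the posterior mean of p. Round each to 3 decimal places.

Posterior: Beta(6+5, 2+6) = Beta(11, 8).
Mode = (11−1)/(11+8−2) = 10/17 = 0.588.
Mean = 11/(11+8) = 11/19 = 0.579.

MAP: 0.588. Posterior mean: 0.579.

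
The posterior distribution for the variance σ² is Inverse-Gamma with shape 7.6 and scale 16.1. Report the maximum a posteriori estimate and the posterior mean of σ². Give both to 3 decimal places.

Mode = β/(α+1) = 16.1/8.6 = 1.872.
Mean = β/(α−1) = 16.1/6.6 = 2.439.

MAP = 1.872, posterior mean = 2.439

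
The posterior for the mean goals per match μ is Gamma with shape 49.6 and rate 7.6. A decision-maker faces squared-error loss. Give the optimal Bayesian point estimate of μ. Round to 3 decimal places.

6.526

Mode = (α−1)/β = 48.6/7.6 = 6.395.
Mean = α/β = 49.6/7.6 = 6.526.
Squared-error loss ⇒ the optimal estimator is the posterior mean.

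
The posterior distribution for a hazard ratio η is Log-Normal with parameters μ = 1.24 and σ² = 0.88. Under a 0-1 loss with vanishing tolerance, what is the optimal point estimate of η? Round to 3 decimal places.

1.433

Mode = exp(μ − σ²) = exp(0.36) = 1.433.
Mean = exp(μ + σ²/2) = exp(1.680) = 5.366.
This is the posterior mode — the MAP estimate.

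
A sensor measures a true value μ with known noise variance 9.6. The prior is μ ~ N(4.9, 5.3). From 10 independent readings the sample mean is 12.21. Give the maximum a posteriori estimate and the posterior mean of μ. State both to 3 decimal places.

MAP = 11.089, posterior mean = 11.089

Posterior for μ is Normal. Precision-weighted mean: (1/5.3·4.9 + 10/9.6·12.21) / (1/5.3 + 10/9.6) = 11.089.
A Normal posterior is symmetric, so mode = mean.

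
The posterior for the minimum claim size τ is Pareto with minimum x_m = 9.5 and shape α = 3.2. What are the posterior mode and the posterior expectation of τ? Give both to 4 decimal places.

MAP = 9.5000, posterior mean = 13.8182

The Pareto density is strictly decreasing on [x_m, ∞), so the mode is x_m = 9.5000.
Mean = α·x_m/(α−1) = 3.2·9.5/2.2 = 13.8182.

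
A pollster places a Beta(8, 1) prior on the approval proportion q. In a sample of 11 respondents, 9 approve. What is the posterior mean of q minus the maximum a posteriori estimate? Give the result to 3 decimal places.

-0.039

Posterior: Beta(8+9, 1+2) = Beta(17, 3).
Mode = (17−1)/(17+3−2) = 16/18 = 0.889.
Mean = 17/(17+3) = 17/20 = 0.850.
Difference = 0.850 − 0.889 = -0.039.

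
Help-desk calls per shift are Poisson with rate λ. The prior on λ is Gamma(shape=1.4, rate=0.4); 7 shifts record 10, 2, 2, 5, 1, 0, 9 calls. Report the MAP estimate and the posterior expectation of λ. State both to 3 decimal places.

MAP estimate = 3.973, posterior expectation = 4.108

Σ counts = 29. Posterior: Gamma(shape = 1.4+29 = 30.4, rate = 0.4+7 = 7.4).
Mode = (α−1)/β = 29.4/7.4 = 3.973.
Mean = α/β = 30.4/7.4 = 4.108.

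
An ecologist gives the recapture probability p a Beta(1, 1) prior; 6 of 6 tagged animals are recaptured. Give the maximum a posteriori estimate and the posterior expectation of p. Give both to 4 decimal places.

Posterior: Beta(1+6, 1+0) = Beta(7, 1).
Since β = 1 ≤ 1 and α > 1, the Beta density is monotone increasing on [0,1]; the mode is at 1.
Mean = 7/(7+1) = 0.8750.
Left-skewed posterior ⇒ mean < mode.

MAP = 1.0000, posterior mean = 0.8750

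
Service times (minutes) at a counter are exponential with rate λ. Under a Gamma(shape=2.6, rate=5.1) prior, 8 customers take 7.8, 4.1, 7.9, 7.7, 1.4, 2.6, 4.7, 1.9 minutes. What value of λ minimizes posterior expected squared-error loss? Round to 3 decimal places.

Σ times = 38.1. Posterior: Gamma(shape = 2.6+8 = 10.6, rate = 5.1+38.1 = 43.2).
Mode = (α−1)/β = 9.6/43.2 = 0.222.
Mean = α/β = 10.6/43.2 = 0.245.
Squared-error loss ⇒ the optimal estimator is the posterior mean.

0.245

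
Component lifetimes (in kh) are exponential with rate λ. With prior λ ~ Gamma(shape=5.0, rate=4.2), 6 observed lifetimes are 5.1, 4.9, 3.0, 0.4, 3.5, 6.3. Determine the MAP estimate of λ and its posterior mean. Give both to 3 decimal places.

Σ times = 23.2. Posterior: Gamma(shape = 5.0+6 = 11.0, rate = 4.2+23.2 = 27.4).
Mode = (α−1)/β = 10.0/27.4 = 0.365.
Mean = α/β = 11.0/27.4 = 0.401.

MAP = 0.365, posterior mean = 0.401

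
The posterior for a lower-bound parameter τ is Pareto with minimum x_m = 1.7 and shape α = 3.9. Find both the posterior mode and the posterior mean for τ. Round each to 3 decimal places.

The Pareto density is strictly decreasing on [x_m, ∞), so the mode is x_m = 1.700.
Mean = α·x_m/(α−1) = 3.9·1.7/2.9 = 2.286.
The mean is pulled above the mode by the posterior's right skew.

MAP: 1.700. Posterior mean: 2.286.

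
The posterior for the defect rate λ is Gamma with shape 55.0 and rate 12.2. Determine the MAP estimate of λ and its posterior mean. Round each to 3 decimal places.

MAP = 4.426; posterior mean = 4.508

Mode = (α−1)/β = 54.0/12.2 = 4.426.
Mean = α/β = 55.0/12.2 = 4.508.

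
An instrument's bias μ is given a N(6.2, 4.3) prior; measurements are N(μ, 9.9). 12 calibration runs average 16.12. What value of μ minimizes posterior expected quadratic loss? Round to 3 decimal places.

14.523

Posterior for μ is Normal. Precision-weighted mean: (1/4.3·6.2 + 12/9.9·16.12) / (1/4.3 + 12/9.9) = 14.523.
A Normal posterior is symmetric, so mode = mean.
Quadratic loss ⇒ the optimal estimator is the posterior mean.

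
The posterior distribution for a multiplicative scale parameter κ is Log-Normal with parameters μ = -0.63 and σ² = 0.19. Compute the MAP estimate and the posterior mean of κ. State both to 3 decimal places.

Mode = exp(μ − σ²) = exp(-0.82) = 0.440.
Mean = exp(μ + σ²/2) = exp(-0.535) = 0.586.

MAP = 0.440, posterior mean = 0.586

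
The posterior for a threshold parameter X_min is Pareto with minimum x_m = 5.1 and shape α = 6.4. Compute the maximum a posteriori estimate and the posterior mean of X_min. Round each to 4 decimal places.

The Pareto density is strictly decreasing on [x_m, ∞), so the mode is x_m = 5.1000.
Mean = α·x_m/(α−1) = 6.4·5.1/5.4 = 6.0444.

MAP: 5.1000. Posterior mean: 6.0444.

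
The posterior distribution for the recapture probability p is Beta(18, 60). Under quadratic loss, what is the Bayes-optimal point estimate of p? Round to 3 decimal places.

0.231

Mode = (18−1)/(18+60−2) = 17/76 = 0.224.
Mean = 18/(18+60) = 18/78 = 0.231.
Quadratic loss ⇒ the optimal estimator is the posterior mean.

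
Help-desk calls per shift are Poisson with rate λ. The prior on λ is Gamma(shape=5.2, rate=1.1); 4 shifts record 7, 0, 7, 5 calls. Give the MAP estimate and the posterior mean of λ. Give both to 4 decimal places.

MAP = 4.5490, posterior mean = 4.7451

Σ counts = 19. Posterior: Gamma(shape = 5.2+19 = 24.2, rate = 1.1+4 = 5.1).
Mode = (α−1)/β = 23.2/5.1 = 4.5490.
Mean = α/β = 24.2/5.1 = 4.7451.
The mean is pulled above the mode by the posterior's right skew.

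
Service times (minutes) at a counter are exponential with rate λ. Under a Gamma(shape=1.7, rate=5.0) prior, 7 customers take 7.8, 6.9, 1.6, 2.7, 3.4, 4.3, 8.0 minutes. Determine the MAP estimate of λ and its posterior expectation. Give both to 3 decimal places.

Σ times = 34.7. Posterior: Gamma(shape = 1.7+7 = 8.7, rate = 5.0+34.7 = 39.7).
Mode = (α−1)/β = 7.7/39.7 = 0.194.
Mean = α/β = 8.7/39.7 = 0.219.

MAP estimate = 0.194, posterior expectation = 0.219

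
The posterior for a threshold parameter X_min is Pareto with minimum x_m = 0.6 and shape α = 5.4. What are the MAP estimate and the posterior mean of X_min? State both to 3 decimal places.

The Pareto density is strictly decreasing on [x_m, ∞), so the mode is x_m = 0.600.
Mean = α·x_m/(α−1) = 5.4·0.6/4.4 = 0.736.

MAP: 0.600. Posterior mean: 0.736.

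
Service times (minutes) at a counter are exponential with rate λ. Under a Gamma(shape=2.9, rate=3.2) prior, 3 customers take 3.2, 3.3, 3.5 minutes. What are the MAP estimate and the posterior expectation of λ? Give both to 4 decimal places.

Σ times = 10.0. Posterior: Gamma(shape = 2.9+3 = 5.9, rate = 3.2+10.0 = 13.2).
Mode = (α−1)/β = 4.9/13.2 = 0.3712.
Mean = α/β = 5.9/13.2 = 0.4470.
The mean is pulled above the mode by the posterior's right skew.

MAP: 0.3712. Posterior mean: 0.4470.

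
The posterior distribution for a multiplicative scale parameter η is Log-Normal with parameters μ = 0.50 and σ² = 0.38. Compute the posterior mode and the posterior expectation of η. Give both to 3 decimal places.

Mode = exp(μ − σ²) = exp(0.12) = 1.127.
Mean = exp(μ + σ²/2) = exp(0.690) = 1.994.

posterior mode = 1.127, posterior expectation = 1.994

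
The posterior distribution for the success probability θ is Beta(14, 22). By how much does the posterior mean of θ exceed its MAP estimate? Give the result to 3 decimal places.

0.007

Mode = (14−1)/(14+22−2) = 13/34 = 0.382.
Mean = 14/(14+22) = 14/36 = 0.389.
Difference = 0.389 − 0.382 = 0.007.
Mean > mode: the posterior has a right tail.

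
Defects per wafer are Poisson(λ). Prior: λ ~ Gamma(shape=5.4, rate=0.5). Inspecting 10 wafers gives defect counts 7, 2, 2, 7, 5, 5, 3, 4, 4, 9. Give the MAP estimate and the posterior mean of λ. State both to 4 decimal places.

λ_MAP = 4.9905, E[λ|data] = 5.0857

Σ counts = 48. Posterior: Gamma(shape = 5.4+48 = 53.4, rate = 0.5+10 = 10.5).
Mode = (α−1)/β = 52.4/10.5 = 4.9905.
Mean = α/β = 53.4/10.5 = 5.0857.
Mean > mode: the posterior has a right tail.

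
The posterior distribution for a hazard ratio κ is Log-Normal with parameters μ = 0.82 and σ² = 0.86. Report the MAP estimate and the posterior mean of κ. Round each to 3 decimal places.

MAP = 0.961; posterior mean = 3.490

Mode = exp(μ − σ²) = exp(-0.04) = 0.961.
Mean = exp(μ + σ²/2) = exp(1.250) = 3.490.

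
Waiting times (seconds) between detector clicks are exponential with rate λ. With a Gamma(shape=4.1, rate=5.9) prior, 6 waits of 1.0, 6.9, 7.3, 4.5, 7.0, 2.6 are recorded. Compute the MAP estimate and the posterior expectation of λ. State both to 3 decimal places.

MAP: 0.259. Posterior mean: 0.287.

Σ times = 29.3. Posterior: Gamma(shape = 4.1+6 = 10.1, rate = 5.9+29.3 = 35.2).
Mode = (α−1)/β = 9.1/35.2 = 0.259.
Mean = α/β = 10.1/35.2 = 0.287.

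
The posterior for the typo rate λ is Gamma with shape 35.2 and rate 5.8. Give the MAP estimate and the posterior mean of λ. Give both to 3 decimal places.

MAP = 5.897, posterior mean = 6.069

Mode = (α−1)/β = 34.2/5.8 = 5.897.
Mean = α/β = 35.2/5.8 = 6.069.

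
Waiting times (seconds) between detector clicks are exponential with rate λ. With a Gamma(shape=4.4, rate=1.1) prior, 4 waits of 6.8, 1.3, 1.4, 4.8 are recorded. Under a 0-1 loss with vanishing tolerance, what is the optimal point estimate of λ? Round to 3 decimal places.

Σ times = 14.3. Posterior: Gamma(shape = 4.4+4 = 8.4, rate = 1.1+14.3 = 15.4).
Mode = (α−1)/β = 7.4/15.4 = 0.481.
Mean = α/β = 8.4/15.4 = 0.545.
This is the posterior mode — the MAP estimate.

0.481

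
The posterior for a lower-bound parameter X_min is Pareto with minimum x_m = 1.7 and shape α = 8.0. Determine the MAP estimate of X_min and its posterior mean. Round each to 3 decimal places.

The Pareto density is strictly decreasing on [x_m, ∞), so the mode is x_m = 1.700.
Mean = α·x_m/(α−1) = 8.0·1.7/7.0 = 1.943.

MAP = 1.700; posterior mean = 1.943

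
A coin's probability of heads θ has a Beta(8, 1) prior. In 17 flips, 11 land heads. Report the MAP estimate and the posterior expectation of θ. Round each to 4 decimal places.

Posterior: Beta(8+11, 1+6) = Beta(19, 7).
Mode = (19−1)/(19+7−2) = 18/24 = 0.7500.
Mean = 19/(19+7) = 19/26 = 0.7308.
Left-skewed posterior ⇒ mean < mode.

MAP = 0.7500, posterior mean = 0.7308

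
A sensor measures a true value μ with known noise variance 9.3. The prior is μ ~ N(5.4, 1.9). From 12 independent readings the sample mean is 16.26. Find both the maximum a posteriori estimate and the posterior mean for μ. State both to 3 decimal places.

Posterior for μ is Normal. Precision-weighted mean: (1/1.9·5.4 + 12/9.3·16.26) / (1/1.9 + 12/9.3) = 13.114.
A Normal posterior is symmetric, so mode = mean.

μ_MAP = 13.114, E[μ|data] = 13.114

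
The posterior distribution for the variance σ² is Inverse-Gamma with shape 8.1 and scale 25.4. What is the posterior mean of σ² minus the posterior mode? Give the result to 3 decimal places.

0.786

Mode = β/(α+1) = 25.4/9.1 = 2.791.
Mean = β/(α−1) = 25.4/7.1 = 3.577.
Difference = 3.577 − 2.791 = 0.786.
Mean > mode: the posterior has a right tail.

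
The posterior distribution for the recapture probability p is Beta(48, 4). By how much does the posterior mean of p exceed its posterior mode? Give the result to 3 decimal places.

-0.017

Mode = (48−1)/(48+4−2) = 47/50 = 0.940.
Mean = 48/(48+4) = 48/52 = 0.923.
Difference = 0.923 − 0.940 = -0.017.
The mean is pulled below the mode by the posterior's left skew.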